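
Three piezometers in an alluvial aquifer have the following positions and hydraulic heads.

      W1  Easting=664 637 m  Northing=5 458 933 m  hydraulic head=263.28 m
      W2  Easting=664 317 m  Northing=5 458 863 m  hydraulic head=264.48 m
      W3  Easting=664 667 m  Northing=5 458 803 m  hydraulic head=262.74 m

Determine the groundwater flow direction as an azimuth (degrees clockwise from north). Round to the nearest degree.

125°

Differences from W1: to W2 (Δx, Δy, Δh) = (-320, -70, +1.20); to W3 = (30, -130, -0.54).
Determinant of the coordinate differences = (-320)·(-130) − 30·(-70) = 43700.
∂h/∂x = [(+1.20)·(-130) − (-0.54)·(-70)] / 43700 = -0.004435
∂h/∂y = [(-320)·(-0.54) − 30·(+1.20)] / 43700 = +0.003130
Flow direction (−∇h) has components (+0.004435 E, -0.003130 N).
Azimuth = atan2(E, N) = atan2(+0.004435, -0.003130) = 125.2° ≈ 125°.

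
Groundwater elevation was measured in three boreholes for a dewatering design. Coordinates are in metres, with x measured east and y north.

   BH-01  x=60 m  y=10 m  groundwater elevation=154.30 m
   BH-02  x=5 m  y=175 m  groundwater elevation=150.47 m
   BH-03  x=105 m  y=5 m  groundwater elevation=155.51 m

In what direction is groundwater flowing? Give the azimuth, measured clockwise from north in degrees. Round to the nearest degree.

Taking BH-01 as reference: BH-02−BH-01 = (-55, 165, -3.83); BH-03−BH-01 = (45, -5, +1.21).
Determinant of the coordinate differences = (-55)·(-5) − 45·165 = -7150.
∂h/∂x = [(-3.83)·(-5) − (+1.21)·165] / -7150 = +0.02524
∂h/∂y = [(-55)·(+1.21) − 45·(-3.83)] / -7150 = -0.01480
Flow direction (−∇h) has components (-0.02524 E, +0.01480 N).
Azimuth = atan2(E, N) = atan2(-0.02524, +0.01480) = 300.4° ≈ 300°.

300°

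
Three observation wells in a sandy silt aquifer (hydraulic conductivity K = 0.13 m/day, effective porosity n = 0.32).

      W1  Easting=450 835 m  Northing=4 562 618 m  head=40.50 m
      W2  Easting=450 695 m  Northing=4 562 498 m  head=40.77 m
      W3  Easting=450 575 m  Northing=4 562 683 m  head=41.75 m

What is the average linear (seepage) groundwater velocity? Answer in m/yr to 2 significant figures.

Differences from W1: to W2 (Δx, Δy, Δh) = (-140, -120, +0.27); to W3 = (-260, 65, +1.25).
Determinant of the coordinate differences = (-140)·65 − (-260)·(-120) = -40300.
∂h/∂x = [(+0.27)·65 − (+1.25)·(-120)] / -40300 = -0.004158
∂h/∂y = [(-140)·(+1.25) − (-260)·(+0.27)] / -40300 = +0.002600
|∇h| = √(-0.004158² + 0.002600²) = 0.004904
Seepage velocity v = K·i/n = 0.13 × 0.004904 / 0.32 = 0.001992 m/day = 0.7276 m/yr.

0.73 m/yr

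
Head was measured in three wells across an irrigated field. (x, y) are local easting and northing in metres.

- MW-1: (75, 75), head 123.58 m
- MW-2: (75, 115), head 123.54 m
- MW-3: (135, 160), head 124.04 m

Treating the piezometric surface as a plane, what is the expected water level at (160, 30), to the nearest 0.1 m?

124.4 m

Taking MW-1 as reference: MW-2−MW-1 = (0, 40, -0.04); MW-3−MW-1 = (60, 85, +0.46).
Solve a·Δx + b·Δy = Δh: det = 0·85 − 60·40 = -2400.
∂h/∂x = [(-0.04)·85 − (+0.46)·40] / -2400 = +0.009083
∂h/∂y = [0·(+0.46) − 60·(-0.04)] / -2400 = -0.0010000
h(160, 30) = 123.58 + (+0.009083)·(85) + (-0.0010000)·(-45) = 123.58 +0.772 +0.045 = 124.397 m.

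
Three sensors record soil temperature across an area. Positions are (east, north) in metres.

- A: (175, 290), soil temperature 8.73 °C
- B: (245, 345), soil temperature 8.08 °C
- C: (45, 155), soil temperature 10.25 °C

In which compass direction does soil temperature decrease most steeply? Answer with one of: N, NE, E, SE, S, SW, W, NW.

N

With T = a·x + b·y + c and A as origin, the differences give:
  70·a + 55·b = -0.65
  (-130)·a + (-135)·b = +1.52
Eliminate b (×(-135) and ×55, subtract): -2300·a = 4.150 → a = ∂T/∂x = -0.001804
Back-substitute: b = ∂T/∂y = -0.009522.
Steepest decrease is along −∇f = (+0.001804 E, +0.009522 N) → north.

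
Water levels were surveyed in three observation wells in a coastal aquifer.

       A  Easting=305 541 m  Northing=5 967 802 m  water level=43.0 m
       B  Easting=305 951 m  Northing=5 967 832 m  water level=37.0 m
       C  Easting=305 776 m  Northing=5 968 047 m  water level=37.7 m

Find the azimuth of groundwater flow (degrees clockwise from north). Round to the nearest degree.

Taking A as reference: B−A = (410, 30, -6.0); C−A = (235, 245, -5.3).
Solve a·Δx + b·Δy = Δh: det = 410·245 − 235·30 = 93400.
∂h/∂x = [(-6.0)·245 − (-5.3)·30] / 93400 = -0.01404
∂h/∂y = [410·(-5.3) − 235·(-6.0)] / 93400 = -0.008169
Flow direction (−∇h) has components (+0.01404 E, +0.008169 N).
Azimuth = atan2(E, N) = atan2(+0.01404, +0.008169) = 59.8° ≈ 060°.

060°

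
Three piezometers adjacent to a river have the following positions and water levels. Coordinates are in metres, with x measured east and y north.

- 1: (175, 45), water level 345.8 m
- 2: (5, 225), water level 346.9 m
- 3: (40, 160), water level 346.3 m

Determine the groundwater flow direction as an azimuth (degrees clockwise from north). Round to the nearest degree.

With h = a·x + b·y + c and 1 as origin, the differences give:
  (-170)·a + 180·b = +1.1
  (-135)·a + 115·b = +0.5
Eliminate b (×115 and ×180, subtract): 4750·a = 36.50 → a = ∂h/∂x = +0.007684
Back-substitute: b = ∂h/∂y = +0.01337.
Flow direction (−∇h) has components (-0.007684 E, -0.01337 N).
Azimuth = atan2(E, N) = atan2(-0.007684, -0.01337) = 209.9° ≈ 210°.

210°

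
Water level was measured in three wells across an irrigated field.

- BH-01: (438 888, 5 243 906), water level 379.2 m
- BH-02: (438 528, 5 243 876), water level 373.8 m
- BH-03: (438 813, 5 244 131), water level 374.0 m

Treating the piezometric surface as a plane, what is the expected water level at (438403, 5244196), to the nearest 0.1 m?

Taking BH-01 as reference: BH-02−BH-01 = (-360, -30, -5.4); BH-03−BH-01 = (-75, 225, -5.2).
Solve a·Δx + b·Δy = Δh: det = (-360)·225 − (-75)·(-30) = -83250.
∂h/∂x = [(-5.4)·225 − (-5.2)·(-30)] / -83250 = +0.01647
∂h/∂y = [(-360)·(-5.2) − (-75)·(-5.4)] / -83250 = -0.01762
h(438403, 5244196) = 379.2 + (+0.01647)·(-485) + (-0.01762)·(290) = 379.2 -7.987 -5.110 = 366.103 m.

366.1 m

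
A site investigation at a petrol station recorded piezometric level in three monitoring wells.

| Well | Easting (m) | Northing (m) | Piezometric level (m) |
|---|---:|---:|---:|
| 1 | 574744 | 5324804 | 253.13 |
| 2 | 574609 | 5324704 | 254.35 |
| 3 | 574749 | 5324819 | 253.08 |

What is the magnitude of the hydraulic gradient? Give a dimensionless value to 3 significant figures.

Differences from 1: to 2 (Δx, Δy, Δh) = (-135, -100, +1.22); to 3 = (5, 15, -0.05).
Determinant of the coordinate differences = (-135)·15 − 5·(-100) = -1525.
∂h/∂x = [(+1.22)·15 − (-0.05)·(-100)] / -1525 = -0.008721
∂h/∂y = [(-135)·(-0.05) − 5·(+1.22)] / -1525 = -0.0004262
|∇h| = √(-0.008721² + -0.0004262²) = 0.008731

0.00873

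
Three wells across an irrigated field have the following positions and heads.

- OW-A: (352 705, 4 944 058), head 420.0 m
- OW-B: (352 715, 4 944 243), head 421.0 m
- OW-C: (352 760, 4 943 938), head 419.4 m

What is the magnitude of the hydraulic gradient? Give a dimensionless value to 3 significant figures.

0.00542

With h = a·x + b·y + c and OW-A as origin, the differences give:
  10·a + 185·b = +1.0
  55·a + (-120)·b = -0.6
Eliminate b (×(-120) and ×185, subtract): -11375·a = -9.00 → a = ∂h/∂x = +0.0007912
Back-substitute: b = ∂h/∂y = +0.005363.
|∇h| = √(0.0007912² + 0.005363²) = 0.005421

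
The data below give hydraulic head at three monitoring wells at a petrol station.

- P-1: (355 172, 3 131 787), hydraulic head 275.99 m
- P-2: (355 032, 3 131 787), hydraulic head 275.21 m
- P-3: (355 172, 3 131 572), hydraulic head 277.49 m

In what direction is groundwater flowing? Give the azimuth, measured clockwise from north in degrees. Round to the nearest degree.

∂h/∂x = (275.21 − 275.99) / (355032 − 355172) = +0.005571
∂h/∂y = (277.49 − 275.99) / (3131572 − 3131787) = -0.006977
Flow direction (−∇h) has components (-0.005571 E, +0.006977 N).
Azimuth = atan2(E, N) = atan2(-0.005571, +0.006977) = 321.4° ≈ 321°.

321°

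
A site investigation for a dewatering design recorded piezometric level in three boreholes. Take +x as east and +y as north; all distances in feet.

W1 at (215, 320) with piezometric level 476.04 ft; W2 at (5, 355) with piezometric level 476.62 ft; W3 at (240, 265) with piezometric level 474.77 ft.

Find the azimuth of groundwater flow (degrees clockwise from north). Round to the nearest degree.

183°

Differences from W1: to W2 (Δx, Δy, Δh) = (-210, 35, +0.58); to W3 = (25, -55, -1.27).
Determinant of the coordinate differences = (-210)·(-55) − 25·35 = 10675.
∂h/∂x = [(+0.58)·(-55) − (-1.27)·35] / 10675 = +0.001176
∂h/∂y = [(-210)·(-1.27) − 25·(+0.58)] / 10675 = +0.02363
Flow direction (−∇h) has components (-0.001176 E, -0.02363 N).
Azimuth = atan2(E, N) = atan2(-0.001176, -0.02363) = 182.8° ≈ 183°.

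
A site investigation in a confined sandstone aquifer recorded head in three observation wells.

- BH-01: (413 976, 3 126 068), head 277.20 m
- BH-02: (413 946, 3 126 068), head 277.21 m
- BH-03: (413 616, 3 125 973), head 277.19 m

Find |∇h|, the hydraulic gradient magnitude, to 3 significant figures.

0.00141

Taking BH-01 as reference: BH-02−BH-01 = (-30, 0, +0.01); BH-03−BH-01 = (-360, -95, -0.01).
Determinant of the coordinate differences = (-30)·(-95) − (-360)·0 = 2850.
∂h/∂x = [(+0.01)·(-95) − (-0.01)·0] / 2850 = -0.0003333
∂h/∂y = [(-30)·(-0.01) − (-360)·(+0.01)] / 2850 = +0.001368
|∇h| = √(-0.0003333² + 0.001368²) = 0.001408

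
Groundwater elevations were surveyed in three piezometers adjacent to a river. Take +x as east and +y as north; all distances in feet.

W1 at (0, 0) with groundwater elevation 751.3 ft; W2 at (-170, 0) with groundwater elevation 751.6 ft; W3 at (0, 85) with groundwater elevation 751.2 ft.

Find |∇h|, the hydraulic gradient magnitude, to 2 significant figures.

0.0021

∂h/∂x = (751.6 − 751.3) / (-170 − 0) = -0.001765
∂h/∂y = (751.2 − 751.3) / (85 − 0) = -0.001176
|∇h| = √(-0.001765² + -0.001176²) = 0.002121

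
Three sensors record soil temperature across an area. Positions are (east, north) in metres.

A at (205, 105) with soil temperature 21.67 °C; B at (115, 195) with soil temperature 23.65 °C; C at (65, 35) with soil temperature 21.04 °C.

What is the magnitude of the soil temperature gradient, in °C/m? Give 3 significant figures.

0.0182 °C/m

Taking A as reference: B−A = (-90, 90, +1.98); C−A = (-140, -70, -0.63).
Determinant of the coordinate differences = (-90)·(-70) − (-140)·90 = 18900.
∂T/∂x = [(+1.98)·(-70) − (-0.63)·90] / 18900 = -0.004333
∂T/∂y = [(-90)·(-0.63) − (-140)·(+1.98)] / 18900 = +0.01767
|∇f| = √(-0.004333² + 0.01767²) = 0.01819 °C/m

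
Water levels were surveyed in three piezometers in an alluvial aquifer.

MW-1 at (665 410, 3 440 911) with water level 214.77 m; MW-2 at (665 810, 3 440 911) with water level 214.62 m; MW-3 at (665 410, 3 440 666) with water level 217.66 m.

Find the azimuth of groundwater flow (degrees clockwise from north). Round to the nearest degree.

002°

∂h/∂x = (214.62 − 214.77) / (665810 − 665410) = -0.0003750
∂h/∂y = (217.66 − 214.77) / (3440666 − 3440911) = -0.01180
Flow direction (−∇h) has components (+0.0003750 E, +0.01180 N).
Azimuth = atan2(E, N) = atan2(+0.0003750, +0.01180) = 1.8° ≈ 002°.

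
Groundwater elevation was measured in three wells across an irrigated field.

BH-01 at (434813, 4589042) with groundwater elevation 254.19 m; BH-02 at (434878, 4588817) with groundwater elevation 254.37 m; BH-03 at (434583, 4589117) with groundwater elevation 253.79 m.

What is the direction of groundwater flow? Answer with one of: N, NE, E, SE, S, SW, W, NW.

Differences from BH-01: to BH-02 (Δx, Δy, Δh) = (65, -225, +0.18); to BH-03 = (-230, 75, -0.40).
Determinant of the coordinate differences = 65·75 − (-230)·(-225) = -46875.
∂h/∂x = [(+0.18)·75 − (-0.40)·(-225)] / -46875 = +0.001632
∂h/∂y = [65·(-0.40) − (-230)·(+0.18)] / -46875 = -0.0003285
Flow = −∇h = (-0.001632 east, +0.0003285 north), which points west.

W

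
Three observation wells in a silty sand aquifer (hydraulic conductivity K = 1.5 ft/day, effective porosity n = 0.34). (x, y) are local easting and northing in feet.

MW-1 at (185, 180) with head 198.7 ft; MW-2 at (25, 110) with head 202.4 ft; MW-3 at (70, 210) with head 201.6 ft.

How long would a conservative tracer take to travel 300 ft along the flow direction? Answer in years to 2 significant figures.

Three-point gradient (reference MW-1): Δ to MW-2 = (-160, -70, +3.7), Δ to MW-3 = (-115, 30, +2.9).
∂h/∂x = -0.02444, ∂h/∂y = +0.002996 (det = -12850).
|∇h| = √(-0.02444² + 0.002996²) = 0.02462
Seepage velocity v = K·i/n = 1.5 × 0.02462 / 0.34 = 0.1086 ft/day.
t = 300 / 0.1086 = 2762 days = 7.56 years.

7.6 years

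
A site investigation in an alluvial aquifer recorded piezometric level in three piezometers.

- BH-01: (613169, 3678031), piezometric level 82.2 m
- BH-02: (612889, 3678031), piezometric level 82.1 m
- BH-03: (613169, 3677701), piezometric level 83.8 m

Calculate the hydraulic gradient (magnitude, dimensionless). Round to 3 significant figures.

0.00486

∂h/∂x = (82.1 − 82.2) / (612889 − 613169) = +0.0003571
∂h/∂y = (83.8 − 82.2) / (3677701 − 3678031) = -0.004848
|∇h| = √(0.0003571² + -0.004848²) = 0.004861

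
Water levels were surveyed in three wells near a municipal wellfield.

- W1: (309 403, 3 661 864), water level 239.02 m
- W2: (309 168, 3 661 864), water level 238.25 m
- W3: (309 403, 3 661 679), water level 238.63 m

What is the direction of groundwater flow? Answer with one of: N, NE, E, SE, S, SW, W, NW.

SW

∂h/∂x = (238.25 − 239.02) / (309168 − 309403) = +0.003277
∂h/∂y = (238.63 − 239.02) / (3661679 − 3661864) = +0.002108
Flow = −∇h = (-0.003277 east, -0.002108 north), which points southwest.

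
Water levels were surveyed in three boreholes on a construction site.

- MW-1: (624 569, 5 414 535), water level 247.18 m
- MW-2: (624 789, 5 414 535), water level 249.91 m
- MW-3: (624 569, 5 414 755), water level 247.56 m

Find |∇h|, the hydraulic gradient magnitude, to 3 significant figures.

∂h/∂x = (249.91 − 247.18) / (624789 − 624569) = +0.01241
∂h/∂y = (247.56 − 247.18) / (5414755 − 5414535) = +0.001727
|∇h| = √(0.01241² + 0.001727²) = 0.01253

0.0125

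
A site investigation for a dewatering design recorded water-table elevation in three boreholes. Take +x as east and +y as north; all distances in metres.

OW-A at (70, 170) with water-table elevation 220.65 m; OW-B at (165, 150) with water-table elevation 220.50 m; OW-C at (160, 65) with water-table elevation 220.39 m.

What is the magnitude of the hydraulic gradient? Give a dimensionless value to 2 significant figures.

0.0019

Three-point gradient (reference OW-A): Δ to OW-B = (95, -20, -0.15), Δ to OW-C = (90, -105, -0.26).
∂h/∂x = -0.001291, ∂h/∂y = +0.001370 (det = -8175).
|∇h| = √(-0.001291² + 0.001370²) = 0.001882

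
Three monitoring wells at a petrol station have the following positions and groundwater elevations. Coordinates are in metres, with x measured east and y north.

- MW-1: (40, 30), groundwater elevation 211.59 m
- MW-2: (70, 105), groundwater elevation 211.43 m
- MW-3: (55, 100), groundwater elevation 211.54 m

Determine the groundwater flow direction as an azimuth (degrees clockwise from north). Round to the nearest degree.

097°

Taking MW-1 as reference: MW-2−MW-1 = (30, 75, -0.16); MW-3−MW-1 = (15, 70, -0.05).
Determinant of the coordinate differences = 30·70 − 15·75 = 975.
∂h/∂x = [(-0.16)·70 − (-0.05)·75] / 975 = -0.007641
∂h/∂y = [30·(-0.05) − 15·(-0.16)] / 975 = +0.0009231
Flow direction (−∇h) has components (+0.007641 E, -0.0009231 N).
Azimuth = atan2(E, N) = atan2(+0.007641, -0.0009231) = 96.9° ≈ 097°.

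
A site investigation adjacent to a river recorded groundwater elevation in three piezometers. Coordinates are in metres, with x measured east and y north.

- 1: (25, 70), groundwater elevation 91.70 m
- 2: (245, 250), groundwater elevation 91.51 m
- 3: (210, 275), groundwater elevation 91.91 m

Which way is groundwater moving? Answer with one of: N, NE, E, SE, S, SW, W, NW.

With h = a·x + b·y + c and 1 as origin, the differences give:
  220·a + 180·b = -0.19
  185·a + 205·b = +0.21
Eliminate b (×205 and ×180, subtract): 11800·a = -76.750 → a = ∂h/∂x = -0.006504
Back-substitute: b = ∂h/∂y = +0.006894.
Flow = −∇h = (+0.006504 east, -0.006894 north), which points southeast.

SE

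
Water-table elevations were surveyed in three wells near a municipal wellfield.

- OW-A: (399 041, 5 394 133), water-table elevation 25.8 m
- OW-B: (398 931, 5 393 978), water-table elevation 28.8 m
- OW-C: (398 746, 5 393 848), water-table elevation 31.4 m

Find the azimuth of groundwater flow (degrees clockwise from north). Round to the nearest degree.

With h = a·x + b·y + c and OW-A as origin, the differences give:
  (-110)·a + (-155)·b = +3.0
  (-295)·a + (-285)·b = +5.6
Eliminate b (×(-285) and ×(-155), subtract): -14375·a = 13.00 → a = ∂h/∂x = -0.0009043
Back-substitute: b = ∂h/∂y = -0.01871.
Flow direction (−∇h) has components (+0.0009043 E, +0.01871 N).
Azimuth = atan2(E, N) = atan2(+0.0009043, +0.01871) = 2.8° ≈ 003°.

003°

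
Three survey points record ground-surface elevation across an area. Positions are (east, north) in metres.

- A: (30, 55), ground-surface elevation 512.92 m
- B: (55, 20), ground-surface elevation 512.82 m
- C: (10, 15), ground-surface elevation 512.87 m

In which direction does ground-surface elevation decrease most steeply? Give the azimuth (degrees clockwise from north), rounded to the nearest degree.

145°

Three-point gradient (reference A): Δ to B = (25, -35, -0.10), Δ to C = (-20, -40, -0.05).
∂z/∂x = -0.001324, ∂z/∂y = +0.001912 (det = -1700).
Steepest decrease is along −∇f: components (+0.001324 E, -0.001912 N).
Azimuth = atan2(+0.001324, -0.001912) = 145.3° ≈ 145°.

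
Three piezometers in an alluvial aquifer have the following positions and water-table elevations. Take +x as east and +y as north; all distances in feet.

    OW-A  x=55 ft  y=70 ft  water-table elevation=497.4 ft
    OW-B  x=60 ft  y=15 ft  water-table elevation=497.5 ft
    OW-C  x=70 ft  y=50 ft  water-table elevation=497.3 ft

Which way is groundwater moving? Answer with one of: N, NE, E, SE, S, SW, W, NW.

E

Three-point gradient (reference OW-A): Δ to OW-B = (5, -55, +0.1), Δ to OW-C = (15, -20, -0.1).
∂h/∂x = -0.01034, ∂h/∂y = -0.002759 (det = 725).
Flow = −∇h = (+0.01034 east, +0.002759 north), which points east.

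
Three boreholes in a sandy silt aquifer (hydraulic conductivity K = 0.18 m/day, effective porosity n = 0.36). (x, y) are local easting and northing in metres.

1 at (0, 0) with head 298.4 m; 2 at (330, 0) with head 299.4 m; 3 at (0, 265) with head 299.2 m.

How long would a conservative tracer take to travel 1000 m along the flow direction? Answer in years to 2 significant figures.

1300 years

∂h/∂x = (299.4 − 298.4) / (330 − 0) = +0.003030
∂h/∂y = (299.2 − 298.4) / (265 − 0) = +0.003019
|∇h| = √(0.003030² + 0.003019²) = 0.004277
Seepage velocity v = K·i/n = 0.18 × 0.004277 / 0.36 = 0.002139 m/day.
t = 1000 / 0.002139 = 4.675e+05 days = 1.28e+03 years.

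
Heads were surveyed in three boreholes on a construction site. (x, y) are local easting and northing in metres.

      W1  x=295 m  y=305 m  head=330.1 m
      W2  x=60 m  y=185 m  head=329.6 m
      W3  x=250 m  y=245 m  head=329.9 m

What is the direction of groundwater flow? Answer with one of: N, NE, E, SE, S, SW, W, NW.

S

With h = a·x + b·y + c and W1 as origin, the differences give:
  (-235)·a + (-120)·b = -0.5
  (-45)·a + (-60)·b = -0.2
Eliminate b (×(-60) and ×(-120), subtract): 8700·a = 6.00 → a = ∂h/∂x = +0.0006897
Back-substitute: b = ∂h/∂y = +0.002816.
Flow = −∇h = (-0.0006897 east, -0.002816 north), which points south.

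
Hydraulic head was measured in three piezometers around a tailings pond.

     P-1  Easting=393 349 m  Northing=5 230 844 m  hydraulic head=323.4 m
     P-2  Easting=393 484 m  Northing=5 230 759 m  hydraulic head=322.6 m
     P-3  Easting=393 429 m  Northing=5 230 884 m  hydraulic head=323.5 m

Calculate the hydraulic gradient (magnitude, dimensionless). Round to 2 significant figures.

0.0066

With h = a·x + b·y + c and P-1 as origin, the differences give:
  135·a + (-85)·b = -0.8
  80·a + 40·b = +0.1
Eliminate b (×40 and ×(-85), subtract): 12200·a = -23.50 → a = ∂h/∂x = -0.001926
Back-substitute: b = ∂h/∂y = +0.006352.
|∇h| = √(-0.001926² + 0.006352²) = 0.006638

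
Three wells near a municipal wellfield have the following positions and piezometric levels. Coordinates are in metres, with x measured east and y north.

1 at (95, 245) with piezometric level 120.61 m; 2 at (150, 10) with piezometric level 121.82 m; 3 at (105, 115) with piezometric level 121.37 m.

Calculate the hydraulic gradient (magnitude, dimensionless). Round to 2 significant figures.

0.0076

Taking 1 as reference: 2−1 = (55, -235, +1.21); 3−1 = (10, -130, +0.76).
Determinant of the coordinate differences = 55·(-130) − 10·(-235) = -4800.
∂h/∂x = [(+1.21)·(-130) − (+0.76)·(-235)] / -4800 = -0.004438
∂h/∂y = [55·(+0.76) − 10·(+1.21)] / -4800 = -0.006188
|∇h| = √(-0.004438² + -0.006188²) = 0.007615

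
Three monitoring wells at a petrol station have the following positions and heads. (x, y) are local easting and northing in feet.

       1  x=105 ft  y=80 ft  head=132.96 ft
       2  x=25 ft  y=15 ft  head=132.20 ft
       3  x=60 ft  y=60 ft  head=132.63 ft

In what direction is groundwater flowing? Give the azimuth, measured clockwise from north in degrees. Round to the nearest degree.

Three-point gradient (reference 1): Δ to 2 = (-80, -65, -0.76), Δ to 3 = (-45, -20, -0.33).
∂h/∂x = +0.004717, ∂h/∂y = +0.005887 (det = -1325).
Flow direction (−∇h) has components (-0.004717 E, -0.005887 N).
Azimuth = atan2(E, N) = atan2(-0.004717, -0.005887) = 218.7° ≈ 219°.

219°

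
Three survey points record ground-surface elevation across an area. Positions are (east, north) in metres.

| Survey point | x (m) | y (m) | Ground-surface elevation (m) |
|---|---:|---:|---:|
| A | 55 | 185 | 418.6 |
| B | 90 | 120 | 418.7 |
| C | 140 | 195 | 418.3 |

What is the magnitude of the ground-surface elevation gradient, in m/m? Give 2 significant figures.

With z = a·x + b·y + c and A as origin, the differences give:
  35·a + (-65)·b = +0.1
  85·a + 10·b = -0.3
Eliminate b (×10 and ×(-65), subtract): 5875·a = -18.50 → a = ∂z/∂x = -0.003149
Back-substitute: b = ∂z/∂y = -0.003234.
|∇f| = √(-0.003149² + -0.003234²) = 0.004514 m/m

0.0045 m/m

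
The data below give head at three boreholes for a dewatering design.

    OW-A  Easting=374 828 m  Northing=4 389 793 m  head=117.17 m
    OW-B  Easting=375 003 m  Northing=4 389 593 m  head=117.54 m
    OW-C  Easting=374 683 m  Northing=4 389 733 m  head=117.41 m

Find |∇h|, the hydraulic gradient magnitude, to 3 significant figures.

0.00251

Taking OW-A as reference: OW-B−OW-A = (175, -200, +0.37); OW-C−OW-A = (-145, -60, +0.24).
Determinant of the coordinate differences = 175·(-60) − (-145)·(-200) = -39500.
∂h/∂x = [(+0.37)·(-60) − (+0.24)·(-200)] / -39500 = -0.0006532
∂h/∂y = [175·(+0.24) − (-145)·(+0.37)] / -39500 = -0.002422
|∇h| = √(-0.0006532² + -0.002422²) = 0.002509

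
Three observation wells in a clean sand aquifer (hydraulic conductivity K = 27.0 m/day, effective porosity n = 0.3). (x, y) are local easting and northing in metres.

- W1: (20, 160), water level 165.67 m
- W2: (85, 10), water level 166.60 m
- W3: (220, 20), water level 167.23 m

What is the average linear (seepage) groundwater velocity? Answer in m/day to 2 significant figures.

Differences from W1: to W2 (Δx, Δy, Δh) = (65, -150, +0.93); to W3 = (200, -140, +1.56).
Determinant of the coordinate differences = 65·(-140) − 200·(-150) = 20900.
∂h/∂x = [(+0.93)·(-140) − (+1.56)·(-150)] / 20900 = +0.004967
∂h/∂y = [65·(+1.56) − 200·(+0.93)] / 20900 = -0.004048
|∇h| = √(0.004967² + -0.004048²) = 0.006408
Seepage velocity v = K·i/n = 27.0 × 0.006408 / 0.3 = 0.5767 m/day.

0.58 m/day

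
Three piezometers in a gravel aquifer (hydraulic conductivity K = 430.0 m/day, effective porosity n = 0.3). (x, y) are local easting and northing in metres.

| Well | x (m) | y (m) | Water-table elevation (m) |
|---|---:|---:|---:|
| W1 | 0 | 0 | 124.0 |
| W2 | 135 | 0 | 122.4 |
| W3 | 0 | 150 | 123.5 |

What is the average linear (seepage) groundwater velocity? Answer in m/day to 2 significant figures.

∂h/∂x = (122.4 − 124.0) / (135 − 0) = -0.01185
∂h/∂y = (123.5 − 124.0) / (150 − 0) = -0.003333
|∇h| = √(-0.01185² + -0.003333²) = 0.01231
Seepage velocity v = K·i/n = 430.0 × 0.01231 / 0.3 = 17.64 m/day.

18 m/day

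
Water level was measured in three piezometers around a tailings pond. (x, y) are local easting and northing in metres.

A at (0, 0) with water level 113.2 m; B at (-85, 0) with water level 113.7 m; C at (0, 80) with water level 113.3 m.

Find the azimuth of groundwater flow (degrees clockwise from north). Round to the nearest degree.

102°

∂h/∂x = (113.7 − 113.2) / (-85 − 0) = -0.005882
∂h/∂y = (113.3 − 113.2) / (80 − 0) = +0.001250
Flow direction (−∇h) has components (+0.005882 E, -0.001250 N).
Azimuth = atan2(E, N) = atan2(+0.005882, -0.001250) = 102.0° ≈ 102°.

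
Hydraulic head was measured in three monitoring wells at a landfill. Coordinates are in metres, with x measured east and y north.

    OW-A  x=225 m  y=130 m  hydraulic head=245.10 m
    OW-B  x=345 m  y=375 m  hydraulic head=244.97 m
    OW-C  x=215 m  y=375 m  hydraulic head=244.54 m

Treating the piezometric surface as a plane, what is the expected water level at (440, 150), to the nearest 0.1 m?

Differences from OW-A: to OW-B (Δx, Δy, Δh) = (120, 245, -0.13); to OW-C = (-10, 245, -0.56).
Determinant of the coordinate differences = 120·245 − (-10)·245 = 31850.
∂h/∂x = [(-0.13)·245 − (-0.56)·245] / 31850 = +0.003308
∂h/∂y = [120·(-0.56) − (-10)·(-0.13)] / 31850 = -0.002151
h(440, 150) = 245.10 + (+0.003308)·(215) + (-0.002151)·(20) = 245.10 +0.711 -0.043 = 245.768 m.

245.8 m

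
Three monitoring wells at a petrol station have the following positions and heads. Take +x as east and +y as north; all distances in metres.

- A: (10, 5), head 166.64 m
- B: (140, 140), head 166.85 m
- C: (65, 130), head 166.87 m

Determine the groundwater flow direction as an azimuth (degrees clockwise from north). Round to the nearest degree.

Differences from A: to B (Δx, Δy, Δh) = (130, 135, +0.21); to C = (55, 125, +0.23).
Solve a·Δx + b·Δy = Δh: det = 130·125 − 55·135 = 8825.
∂h/∂x = [(+0.21)·125 − (+0.23)·135] / 8825 = -0.0005439
∂h/∂y = [130·(+0.23) − 55·(+0.21)] / 8825 = +0.002079
Flow direction (−∇h) has components (+0.0005439 E, -0.002079 N).
Azimuth = atan2(E, N) = atan2(+0.0005439, -0.002079) = 165.3° ≈ 165°.

165°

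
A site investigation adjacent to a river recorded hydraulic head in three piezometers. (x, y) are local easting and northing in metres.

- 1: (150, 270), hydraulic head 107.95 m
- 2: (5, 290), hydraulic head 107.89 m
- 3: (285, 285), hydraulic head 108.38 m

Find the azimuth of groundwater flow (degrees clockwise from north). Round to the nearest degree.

With h = a·x + b·y + c and 1 as origin, the differences give:
  (-145)·a + 20·b = -0.06
  135·a + 15·b = +0.43
Eliminate b (×15 and ×20, subtract): -4875·a = -9.500 → a = ∂h/∂x = +0.001949
Back-substitute: b = ∂h/∂y = +0.01113.
Flow direction (−∇h) has components (-0.001949 E, -0.01113 N).
Azimuth = atan2(E, N) = atan2(-0.001949, -0.01113) = 189.9° ≈ 190°.

190°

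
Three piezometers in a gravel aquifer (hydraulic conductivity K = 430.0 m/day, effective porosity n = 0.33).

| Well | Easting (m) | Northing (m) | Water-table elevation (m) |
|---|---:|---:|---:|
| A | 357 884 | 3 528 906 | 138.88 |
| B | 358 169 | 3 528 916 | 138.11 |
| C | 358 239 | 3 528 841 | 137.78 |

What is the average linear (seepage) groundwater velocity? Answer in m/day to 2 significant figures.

Differences from A: to B (Δx, Δy, Δh) = (285, 10, -0.77); to C = (355, -65, -1.10).
Solve a·Δx + b·Δy = Δh: det = 285·(-65) − 355·10 = -22075.
∂h/∂x = [(-0.77)·(-65) − (-1.10)·10] / -22075 = -0.002766
∂h/∂y = [285·(-1.10) − 355·(-0.77)] / -22075 = +0.001819
|∇h| = √(-0.002766² + 0.001819²) = 0.003311
Seepage velocity v = K·i/n = 430.0 × 0.003311 / 0.33 = 4.314 m/day.

4.3 m/day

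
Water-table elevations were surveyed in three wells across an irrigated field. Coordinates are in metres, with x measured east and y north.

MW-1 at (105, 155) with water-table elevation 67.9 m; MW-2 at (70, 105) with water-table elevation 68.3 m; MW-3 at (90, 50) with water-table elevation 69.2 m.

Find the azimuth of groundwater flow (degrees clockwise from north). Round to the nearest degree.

330°

Taking MW-1 as reference: MW-2−MW-1 = (-35, -50, +0.4); MW-3−MW-1 = (-15, -105, +1.3).
Determinant of the coordinate differences = (-35)·(-105) − (-15)·(-50) = 2925.
∂h/∂x = [(+0.4)·(-105) − (+1.3)·(-50)] / 2925 = +0.007863
∂h/∂y = [(-35)·(+1.3) − (-15)·(+0.4)] / 2925 = -0.01350
Flow direction (−∇h) has components (-0.007863 E, +0.01350 N).
Azimuth = atan2(E, N) = atan2(-0.007863, +0.01350) = 329.8° ≈ 330°.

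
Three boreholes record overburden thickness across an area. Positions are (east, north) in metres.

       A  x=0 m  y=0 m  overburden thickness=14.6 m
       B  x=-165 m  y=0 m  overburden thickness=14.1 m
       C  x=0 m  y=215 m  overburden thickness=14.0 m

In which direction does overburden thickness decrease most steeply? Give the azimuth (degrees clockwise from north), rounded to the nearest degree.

∂d/∂x = (14.1 − 14.6) / (-165 − 0) = +0.003030
∂d/∂y = (14.0 − 14.6) / (215 − 0) = -0.002791
Steepest decrease is along −∇f: components (-0.003030 E, +0.002791 N).
Azimuth = atan2(-0.003030, +0.002791) = 312.6° ≈ 313°.

313°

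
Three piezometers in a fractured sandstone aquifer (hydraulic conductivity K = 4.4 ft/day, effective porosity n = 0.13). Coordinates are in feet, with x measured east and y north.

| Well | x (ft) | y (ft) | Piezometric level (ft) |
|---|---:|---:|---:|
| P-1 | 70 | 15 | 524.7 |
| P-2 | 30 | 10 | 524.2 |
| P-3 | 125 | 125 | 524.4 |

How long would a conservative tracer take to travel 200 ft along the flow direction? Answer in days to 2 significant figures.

350 days

Differences from P-1: to P-2 (Δx, Δy, Δh) = (-40, -5, -0.5); to P-3 = (55, 110, -0.3).
Determinant of the coordinate differences = (-40)·110 − 55·(-5) = -4125.
∂h/∂x = [(-0.5)·110 − (-0.3)·(-5)] / -4125 = +0.01370
∂h/∂y = [(-40)·(-0.3) − 55·(-0.5)] / -4125 = -0.009576
|∇h| = √(0.01370² + -0.009576²) = 0.01671
Seepage velocity v = K·i/n = 4.4 × 0.01671 / 0.13 = 0.5656 ft/day.
t = 200 / 0.5656 = 353.6 days.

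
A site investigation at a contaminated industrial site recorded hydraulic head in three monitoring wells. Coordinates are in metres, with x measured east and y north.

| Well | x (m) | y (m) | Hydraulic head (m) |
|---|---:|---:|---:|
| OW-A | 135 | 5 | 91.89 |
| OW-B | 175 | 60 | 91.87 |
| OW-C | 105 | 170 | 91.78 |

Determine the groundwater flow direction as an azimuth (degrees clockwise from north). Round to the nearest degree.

With h = a·x + b·y + c and OW-A as origin, the differences give:
  40·a + 55·b = -0.02
  (-30)·a + 165·b = -0.11
Eliminate b (×165 and ×55, subtract): 8250·a = 2.750 → a = ∂h/∂x = +0.0003333
Back-substitute: b = ∂h/∂y = -0.0006061.
Flow direction (−∇h) has components (-0.0003333 E, +0.0006061 N).
Azimuth = atan2(E, N) = atan2(-0.0003333, +0.0006061) = 331.2° ≈ 331°.

331°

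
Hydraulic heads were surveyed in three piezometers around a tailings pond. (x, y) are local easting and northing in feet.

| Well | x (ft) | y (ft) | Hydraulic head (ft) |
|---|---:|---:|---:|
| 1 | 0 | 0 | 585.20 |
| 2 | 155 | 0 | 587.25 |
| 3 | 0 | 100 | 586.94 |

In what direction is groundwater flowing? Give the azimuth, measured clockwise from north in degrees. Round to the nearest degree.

∂h/∂x = (587.25 − 585.20) / (155 − 0) = +0.01323
∂h/∂y = (586.94 − 585.20) / (100 − 0) = +0.01740
Flow direction (−∇h) has components (-0.01323 E, -0.01740 N).
Azimuth = atan2(E, N) = atan2(-0.01323, -0.01740) = 217.2° ≈ 217°.

217°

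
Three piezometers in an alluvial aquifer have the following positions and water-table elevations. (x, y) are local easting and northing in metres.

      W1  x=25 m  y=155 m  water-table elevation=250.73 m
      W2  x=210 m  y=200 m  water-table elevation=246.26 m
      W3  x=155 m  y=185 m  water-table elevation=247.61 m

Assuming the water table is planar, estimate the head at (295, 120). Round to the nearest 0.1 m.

245.5 m

Taking W1 as reference: W2−W1 = (185, 45, -4.47); W3−W1 = (130, 30, -3.12).
Determinant of the coordinate differences = 185·30 − 130·45 = -300.
∂h/∂x = [(-4.47)·30 − (-3.12)·45] / -300 = -0.02100
∂h/∂y = [185·(-3.12) − 130·(-4.47)] / -300 = -0.01300
h(295, 120) = 250.73 + (-0.02100)·(270) + (-0.01300)·(-35) = 250.73 -5.670 +0.455 = 245.515 m.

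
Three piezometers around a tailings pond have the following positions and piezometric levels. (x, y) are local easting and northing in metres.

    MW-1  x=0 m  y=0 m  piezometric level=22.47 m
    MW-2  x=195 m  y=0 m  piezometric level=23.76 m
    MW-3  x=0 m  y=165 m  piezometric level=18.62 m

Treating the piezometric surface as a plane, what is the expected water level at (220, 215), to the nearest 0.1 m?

∂h/∂x = (23.76 − 22.47) / (195 − 0) = +0.006615
∂h/∂y = (18.62 − 22.47) / (165 − 0) = -0.02333
h(220, 215) = 22.47 + (+0.006615)·(220) + (-0.02333)·(215) = 22.47 +1.455 -5.017 = 18.909 m.

18.9 m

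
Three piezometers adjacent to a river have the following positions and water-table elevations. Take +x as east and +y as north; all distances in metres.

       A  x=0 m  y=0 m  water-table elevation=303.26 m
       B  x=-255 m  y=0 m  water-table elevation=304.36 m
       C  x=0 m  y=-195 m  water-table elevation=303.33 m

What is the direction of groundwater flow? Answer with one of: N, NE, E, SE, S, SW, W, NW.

E

∂h/∂x = (304.36 − 303.26) / (-255 − 0) = -0.004314
∂h/∂y = (303.33 − 303.26) / (-195 − 0) = -0.0003590
Flow = −∇h = (+0.004314 east, +0.0003590 north), which points east.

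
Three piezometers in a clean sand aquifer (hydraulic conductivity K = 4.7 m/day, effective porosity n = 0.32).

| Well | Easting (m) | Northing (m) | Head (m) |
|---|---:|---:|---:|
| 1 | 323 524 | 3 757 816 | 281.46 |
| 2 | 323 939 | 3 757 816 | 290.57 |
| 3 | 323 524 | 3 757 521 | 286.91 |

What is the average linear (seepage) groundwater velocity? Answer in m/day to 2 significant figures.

0.42 m/day

∂h/∂x = (290.57 − 281.46) / (323939 − 323524) = +0.02195
∂h/∂y = (286.91 − 281.46) / (3757521 − 3757816) = -0.01847
|∇h| = √(0.02195² + -0.01847²) = 0.02869
Seepage velocity v = K·i/n = 4.7 × 0.02869 / 0.32 = 0.4214 m/day.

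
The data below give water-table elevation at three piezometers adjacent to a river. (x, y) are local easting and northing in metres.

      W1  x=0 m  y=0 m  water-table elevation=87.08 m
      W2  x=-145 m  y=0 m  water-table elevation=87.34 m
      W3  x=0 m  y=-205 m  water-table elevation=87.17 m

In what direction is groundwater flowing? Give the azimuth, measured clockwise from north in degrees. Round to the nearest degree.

∂h/∂x = (87.34 − 87.08) / (-145 − 0) = -0.001793
∂h/∂y = (87.17 − 87.08) / (-205 − 0) = -0.0004390
Flow direction (−∇h) has components (+0.001793 E, +0.0004390 N).
Azimuth = atan2(E, N) = atan2(+0.001793, +0.0004390) = 76.2° ≈ 076°.

076°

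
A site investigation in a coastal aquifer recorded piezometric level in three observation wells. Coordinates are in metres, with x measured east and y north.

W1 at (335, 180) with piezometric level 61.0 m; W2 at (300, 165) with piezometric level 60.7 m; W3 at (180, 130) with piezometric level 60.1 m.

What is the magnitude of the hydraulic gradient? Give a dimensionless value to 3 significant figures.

0.0262

Differences from W1: to W2 (Δx, Δy, Δh) = (-35, -15, -0.3); to W3 = (-155, -50, -0.9).
Solve a·Δx + b·Δy = Δh: det = (-35)·(-50) − (-155)·(-15) = -575.
∂h/∂x = [(-0.3)·(-50) − (-0.9)·(-15)] / -575 = -0.002609
∂h/∂y = [(-35)·(-0.9) − (-155)·(-0.3)] / -575 = +0.02609
|∇h| = √(-0.002609² + 0.02609²) = 0.02622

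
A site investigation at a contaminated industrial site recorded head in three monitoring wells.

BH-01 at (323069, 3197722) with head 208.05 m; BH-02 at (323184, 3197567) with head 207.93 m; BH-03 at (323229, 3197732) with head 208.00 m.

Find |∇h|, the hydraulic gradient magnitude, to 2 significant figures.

With h = a·x + b·y + c and BH-01 as origin, the differences give:
  115·a + (-155)·b = -0.12
  160·a + 10·b = -0.05
Eliminate b (×10 and ×(-155), subtract): 25950·a = -8.950 → a = ∂h/∂x = -0.0003449
Back-substitute: b = ∂h/∂y = +0.0005183.
|∇h| = √(-0.0003449² + 0.0005183²) = 0.0006226

0.00062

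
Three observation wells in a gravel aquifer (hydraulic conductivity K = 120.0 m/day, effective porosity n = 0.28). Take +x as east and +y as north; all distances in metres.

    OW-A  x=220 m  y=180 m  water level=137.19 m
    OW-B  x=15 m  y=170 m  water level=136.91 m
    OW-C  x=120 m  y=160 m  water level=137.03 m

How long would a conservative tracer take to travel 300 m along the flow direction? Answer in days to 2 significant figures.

350 days

Taking OW-A as reference: OW-B−OW-A = (-205, -10, -0.28); OW-C−OW-A = (-100, -20, -0.16).
Determinant of the coordinate differences = (-205)·(-20) − (-100)·(-10) = 3100.
∂h/∂x = [(-0.28)·(-20) − (-0.16)·(-10)] / 3100 = +0.001290
∂h/∂y = [(-205)·(-0.16) − (-100)·(-0.28)] / 3100 = +0.001548
|∇h| = √(0.001290² + 0.001548²) = 0.002015
Seepage velocity v = K·i/n = 120.0 × 0.002015 / 0.28 = 0.8636 m/day.
t = 300 / 0.8636 = 347.4 days.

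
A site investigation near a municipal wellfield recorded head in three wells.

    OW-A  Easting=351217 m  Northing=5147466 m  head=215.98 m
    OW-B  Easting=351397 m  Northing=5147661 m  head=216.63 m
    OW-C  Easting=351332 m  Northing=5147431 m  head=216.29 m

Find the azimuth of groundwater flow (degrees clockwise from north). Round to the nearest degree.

257°

Taking OW-A as reference: OW-B−OW-A = (180, 195, +0.65); OW-C−OW-A = (115, -35, +0.31).
Determinant of the coordinate differences = 180·(-35) − 115·195 = -28725.
∂h/∂x = [(+0.65)·(-35) − (+0.31)·195] / -28725 = +0.002896
∂h/∂y = [180·(+0.31) − 115·(+0.65)] / -28725 = +0.0006597
Flow direction (−∇h) has components (-0.002896 E, -0.0006597 N).
Azimuth = atan2(E, N) = atan2(-0.002896, -0.0006597) = 257.2° ≈ 257°.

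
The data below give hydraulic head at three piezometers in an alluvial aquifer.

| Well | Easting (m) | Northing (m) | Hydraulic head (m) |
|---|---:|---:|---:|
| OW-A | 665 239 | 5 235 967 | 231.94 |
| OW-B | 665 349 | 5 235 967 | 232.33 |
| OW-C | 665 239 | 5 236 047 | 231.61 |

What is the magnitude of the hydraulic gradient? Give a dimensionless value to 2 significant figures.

∂h/∂x = (232.33 − 231.94) / (665349 − 665239) = +0.003545
∂h/∂y = (231.61 − 231.94) / (5236047 − 5235967) = -0.004125
|∇h| = √(0.003545² + -0.004125²) = 0.005439

0.0054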